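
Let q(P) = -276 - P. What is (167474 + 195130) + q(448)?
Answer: 361880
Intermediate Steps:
(167474 + 195130) + q(448) = (167474 + 195130) + (-276 - 1*448) = 362604 + (-276 - 448) = 362604 - 724 = 361880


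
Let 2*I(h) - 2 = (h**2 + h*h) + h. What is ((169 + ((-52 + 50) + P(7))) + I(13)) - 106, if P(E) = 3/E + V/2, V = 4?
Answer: 3359/14 ≈ 239.93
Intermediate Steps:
P(E) = 2 + 3/E (P(E) = 3/E + 4/2 = 3/E + 4*(1/2) = 3/E + 2 = 2 + 3/E)
I(h) = 1 + h**2 + h/2 (I(h) = 1 + ((h**2 + h*h) + h)/2 = 1 + ((h**2 + h**2) + h)/2 = 1 + (2*h**2 + h)/2 = 1 + (h + 2*h**2)/2 = 1 + (h**2 + h/2) = 1 + h**2 + h/2)
((169 + ((-52 + 50) + P(7))) + I(13)) - 106 = ((169 + ((-52 + 50) + (2 + 3/7))) + (1 + 13**2 + (1/2)*13)) - 106 = ((169 + (-2 + (2 + 3*(1/7)))) + (1 + 169 + 13/2)) - 106 = ((169 + (-2 + (2 + 3/7))) + 353/2) - 106 = ((169 + (-2 + 17/7)) + 353/2) - 106 = ((169 + 3/7) + 353/2) - 106 = (1186/7 + 353/2) - 106 = 4843/14 - 106 = 3359/14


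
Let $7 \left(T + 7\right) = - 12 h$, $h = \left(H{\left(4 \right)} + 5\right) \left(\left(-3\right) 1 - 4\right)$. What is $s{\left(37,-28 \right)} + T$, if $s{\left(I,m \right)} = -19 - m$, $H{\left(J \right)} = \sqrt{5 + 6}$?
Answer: $62 + 12 \sqrt{11} \approx 101.8$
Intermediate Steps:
$H{\left(J \right)} = \sqrt{11}$
$h = -35 - 7 \sqrt{11}$ ($h = \left(\sqrt{11} + 5\right) \left(\left(-3\right) 1 - 4\right) = \left(5 + \sqrt{11}\right) \left(-3 - 4\right) = \left(5 + \sqrt{11}\right) \left(-7\right) = -35 - 7 \sqrt{11} \approx -58.216$)
$T = 53 + 12 \sqrt{11}$ ($T = -7 + \frac{\left(-12\right) \left(-35 - 7 \sqrt{11}\right)}{7} = -7 + \frac{420 + 84 \sqrt{11}}{7} = -7 + \left(60 + 12 \sqrt{11}\right) = 53 + 12 \sqrt{11} \approx 92.8$)
$s{\left(37,-28 \right)} + T = \left(-19 - -28\right) + \left(53 + 12 \sqrt{11}\right) = \left(-19 + 28\right) + \left(53 + 12 \sqrt{11}\right) = 9 + \left(53 + 12 \sqrt{11}\right) = 62 + 12 \sqrt{11}$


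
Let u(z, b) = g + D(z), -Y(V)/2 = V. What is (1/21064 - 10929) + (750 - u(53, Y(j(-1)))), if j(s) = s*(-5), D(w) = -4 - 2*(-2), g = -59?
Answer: -213167679/21064 ≈ -10120.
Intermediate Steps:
D(w) = 0 (D(w) = -4 + 4 = 0)
j(s) = -5*s
Y(V) = -2*V
u(z, b) = -59 (u(z, b) = -59 + 0 = -59)
(1/21064 - 10929) + (750 - u(53, Y(j(-1)))) = (1/21064 - 10929) + (750 - 1*(-59)) = (1/21064 - 10929) + (750 + 59) = -230208455/21064 + 809 = -213167679/21064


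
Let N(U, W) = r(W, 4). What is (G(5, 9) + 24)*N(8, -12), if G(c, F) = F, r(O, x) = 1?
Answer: 33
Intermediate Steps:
N(U, W) = 1
(G(5, 9) + 24)*N(8, -12) = (9 + 24)*1 = 33*1 = 33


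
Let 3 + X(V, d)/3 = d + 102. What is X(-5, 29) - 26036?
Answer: -25652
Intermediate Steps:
X(V, d) = 297 + 3*d (X(V, d) = -9 + 3*(d + 102) = -9 + 3*(102 + d) = -9 + (306 + 3*d) = 297 + 3*d)
X(-5, 29) - 26036 = (297 + 3*29) - 26036 = (297 + 87) - 26036 = 384 - 26036 = -25652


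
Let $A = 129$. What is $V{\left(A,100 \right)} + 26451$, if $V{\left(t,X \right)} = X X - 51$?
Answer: $36400$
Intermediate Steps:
$V{\left(t,X \right)} = -51 + X^{2}$ ($V{\left(t,X \right)} = X^{2} - 51 = -51 + X^{2}$)
$V{\left(A,100 \right)} + 26451 = \left(-51 + 100^{2}\right) + 26451 = \left(-51 + 10000\right) + 26451 = 9949 + 26451 = 36400$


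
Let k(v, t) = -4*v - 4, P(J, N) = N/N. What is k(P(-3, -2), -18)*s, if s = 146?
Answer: -1168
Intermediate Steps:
P(J, N) = 1
k(v, t) = -4 - 4*v
k(P(-3, -2), -18)*s = (-4 - 4*1)*146 = (-4 - 4)*146 = -8*146 = -1168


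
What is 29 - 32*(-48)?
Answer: 1565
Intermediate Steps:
29 - 32*(-48) = 29 + 1536 = 1565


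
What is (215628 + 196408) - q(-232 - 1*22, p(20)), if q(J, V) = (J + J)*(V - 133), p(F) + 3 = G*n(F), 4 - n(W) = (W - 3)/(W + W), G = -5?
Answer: 667735/2 ≈ 3.3387e+5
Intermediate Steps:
n(W) = 4 - (-3 + W)/(2*W) (n(W) = 4 - (W - 3)/(W + W) = 4 - (-3 + W)/(2*W))
p(F) = -3 - 5*(3 + 7*F)/(2*F)
q(J, V) = 2*J*(-133 + V) (q(J, V) = (2*J)*(-133 + V) = 2*J*(-133 + V))
(215628 + 196408) - q(-232 - 1*22, p(20)) = (215628 + 196408) - 2*(-232 - 1*22)*(-133 + (½)*(-15 - 41*20)/20) = 412036 - 2*(-232 - 22)*(-133 + (½)*(1/20)*(-15 - 820)) = 412036 - 2*(-254)*(-133 + (½)*(1/20)*(-835)) = 412036 - 2*(-254)*(-133 - 167/8) = 412036 - 2*(-254)*(-1231)/8 = 412036 - 1*156337/2 = 412036 - 156337/2 = 667735/2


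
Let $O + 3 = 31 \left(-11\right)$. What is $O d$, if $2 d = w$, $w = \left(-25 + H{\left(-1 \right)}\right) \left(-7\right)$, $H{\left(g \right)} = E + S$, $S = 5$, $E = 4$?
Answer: $-19264$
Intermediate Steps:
$H{\left(g \right)} = 9$ ($H{\left(g \right)} = 4 + 5 = 9$)
$O = -344$ ($O = -3 + 31 \left(-11\right) = -3 - 341 = -344$)
$w = 112$ ($w = \left(-25 + 9\right) \left(-7\right) = \left(-16\right) \left(-7\right) = 112$)
$d = 56$ ($d = \frac{1}{2} \cdot 112 = 56$)
$O d = \left(-344\right) 56 = -19264$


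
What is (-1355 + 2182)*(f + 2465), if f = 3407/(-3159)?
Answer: 6436977656/3159 ≈ 2.0377e+6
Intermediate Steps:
f = -3407/3159 (f = 3407*(-1/3159) = -3407/3159 ≈ -1.0785)
(-1355 + 2182)*(f + 2465) = (-1355 + 2182)*(-3407/3159 + 2465) = 827*(7783528/3159) = 6436977656/3159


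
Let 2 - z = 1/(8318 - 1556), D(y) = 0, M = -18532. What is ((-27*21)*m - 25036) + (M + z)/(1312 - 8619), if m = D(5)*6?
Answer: -1236901807763/49409934 ≈ -25033.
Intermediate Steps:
m = 0 (m = 0*6 = 0)
z = 13523/6762 (z = 2 - 1/(8318 - 1556) = 2 - 1/6762 = 13523/6762 ≈ 1.9999)
((-27*21)*m - 25036) + (M + z)/(1312 - 8619) = (-27*21*0 - 25036) + (-18532 + 13523/6762)/(1312 - 8619) = (-567*0 - 25036) - 125299861/6762/(-7307) = (0 - 25036) - 125299861/6762*(-1/7307) = -25036 + 125299861/49409934 = -1236901807763/49409934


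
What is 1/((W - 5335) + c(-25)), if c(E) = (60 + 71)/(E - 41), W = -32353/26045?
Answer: -1718970/9176252143 ≈ -0.00018733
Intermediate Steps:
W = -32353/26045 (W = -32353*1/26045 = -32353/26045 ≈ -1.2422)
c(E) = 131/(-41 + E)
1/((W - 5335) + c(-25)) = 1/((-32353/26045 - 5335) + 131/(-41 - 25)) = 1/(-138982428/26045 + 131/(-66)) = 1/(-138982428/26045 + 131*(-1/66)) = 1/(-138982428/26045 - 131/66) = 1/(-9176252143/1718970) = -1718970/9176252143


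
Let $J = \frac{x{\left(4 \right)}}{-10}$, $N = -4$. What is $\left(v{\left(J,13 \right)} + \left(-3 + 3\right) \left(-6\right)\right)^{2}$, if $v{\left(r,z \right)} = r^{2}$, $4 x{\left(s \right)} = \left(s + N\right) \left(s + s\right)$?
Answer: $0$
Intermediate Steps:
$x{\left(s \right)} = \frac{s \left(-4 + s\right)}{2}$ ($x{\left(s \right)} = \frac{\left(s - 4\right) \left(s + s\right)}{4} = \frac{\left(-4 + s\right) 2 s}{4} = \frac{2 s \left(-4 + s\right)}{4} = \frac{s \left(-4 + s\right)}{2}$)
$J = 0$ ($J = \frac{\frac{1}{2} \cdot 4 \left(-4 + 4\right)}{-10} = \frac{1}{2} \cdot 4 \cdot 0 \left(- \frac{1}{10}\right) = 0 \left(- \frac{1}{10}\right) = 0$)
$\left(v{\left(J,13 \right)} + \left(-3 + 3\right) \left(-6\right)\right)^{2} = \left(0^{2} + \left(-3 + 3\right) \left(-6\right)\right)^{2} = \left(0 + 0 \left(-6\right)\right)^{2} = \left(0 + 0\right)^{2} = 0^{2} = 0$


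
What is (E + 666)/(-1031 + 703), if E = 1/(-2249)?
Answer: -1497833/737672 ≈ -2.0305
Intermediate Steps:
E = -1/2249 ≈ -0.00044464
(E + 666)/(-1031 + 703) = (-1/2249 + 666)/(-1031 + 703) = (1497833/2249)/(-328) = (1497833/2249)*(-1/328) = -1497833/737672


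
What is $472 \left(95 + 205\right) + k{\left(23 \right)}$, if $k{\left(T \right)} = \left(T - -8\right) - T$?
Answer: $141608$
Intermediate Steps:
$k{\left(T \right)} = 8$ ($k{\left(T \right)} = \left(T + 8\right) - T = \left(8 + T\right) - T = 8$)
$472 \left(95 + 205\right) + k{\left(23 \right)} = 472 \left(95 + 205\right) + 8 = 472 \cdot 300 + 8 = 141600 + 8 = 141608$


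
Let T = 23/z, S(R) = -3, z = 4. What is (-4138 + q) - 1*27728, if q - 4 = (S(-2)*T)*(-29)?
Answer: -125447/4 ≈ -31362.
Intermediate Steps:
T = 23/4 ≈ 5.7500
q = 2017/4 (q = 4 - 3*23/4*(-29) = 4 - 69/4*(-29) = 4 + 2001/4 = 2017/4 ≈ 504.25)
(-4138 + q) - 1*27728 = (-4138 + 2017/4) - 1*27728 = -14535/4 - 27728 = -125447/4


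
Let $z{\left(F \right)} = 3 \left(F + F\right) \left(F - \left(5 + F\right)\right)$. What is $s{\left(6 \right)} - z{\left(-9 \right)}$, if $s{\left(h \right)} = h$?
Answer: $-264$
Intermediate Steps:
$z{\left(F \right)} = - 30 F$ ($z{\left(F \right)} = 3 \cdot 2 F \left(-5\right) = 3 \left(- 10 F\right) = - 30 F$)
$s{\left(6 \right)} - z{\left(-9 \right)} = 6 - \left(-30\right) \left(-9\right) = 6 - 270 = -264$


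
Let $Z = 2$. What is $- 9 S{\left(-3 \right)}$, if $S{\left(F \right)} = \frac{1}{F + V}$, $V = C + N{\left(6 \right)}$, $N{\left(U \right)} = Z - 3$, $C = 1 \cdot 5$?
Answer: $-9$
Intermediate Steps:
$C = 5$
$N{\left(U \right)} = -1$ ($N{\left(U \right)} = 2 - 3 = -1$)
$V = 4$ ($V = 5 - 1 = 4$)
$S{\left(F \right)} = \frac{1}{4 + F}$ ($S{\left(F \right)} = \frac{1}{F + 4} = \frac{1}{4 + F}$)
$- 9 S{\left(-3 \right)} = - \frac{9}{4 - 3} = - \frac{9}{1} = \left(-9\right) 1 = -9$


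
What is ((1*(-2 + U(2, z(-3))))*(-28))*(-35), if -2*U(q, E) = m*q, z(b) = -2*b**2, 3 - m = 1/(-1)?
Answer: -5880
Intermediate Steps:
m = 4 (m = 3 - 1/(-1) = 3 - (-1) = 3 - 1*(-1) = 3 + 1 = 4)
U(q, E) = -2*q
((1*(-2 + U(2, z(-3))))*(-28))*(-35) = ((1*(-2 - 2*2))*(-28))*(-35) = ((1*(-2 - 4))*(-28))*(-35) = ((1*(-6))*(-28))*(-35) = -6*(-28)*(-35) = 168*(-35) = -5880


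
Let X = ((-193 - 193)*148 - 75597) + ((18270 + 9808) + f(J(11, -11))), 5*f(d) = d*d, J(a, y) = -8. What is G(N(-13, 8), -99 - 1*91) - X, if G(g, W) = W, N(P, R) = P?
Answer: 522221/5 ≈ 1.0444e+5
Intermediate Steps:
f(d) = d²/5 (f(d) = (d*d)/5 = d²/5)
X = -523171/5 (X = ((-193 - 193)*148 - 75597) + ((18270 + 9808) + (⅕)*(-8)²) = (-386*148 - 75597) + (28078 + (⅕)*64) = (-57128 - 75597) + (28078 + 64/5) = -132725 + 140454/5 = -523171/5 ≈ -1.0463e+5)
G(N(-13, 8), -99 - 1*91) - X = (-99 - 1*91) - 1*(-523171/5) = (-99 - 91) + 523171/5 = -190 + 523171/5 = 522221/5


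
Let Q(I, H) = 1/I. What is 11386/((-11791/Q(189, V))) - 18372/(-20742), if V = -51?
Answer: 6784302536/7703921043 ≈ 0.88063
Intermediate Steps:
11386/((-11791/Q(189, V))) - 18372/(-20742) = 11386/((-11791/(1/189))) - 18372/(-20742) = 11386/((-11791/1/189)) - 18372*(-1/20742) = 11386/((-11791*189)) + 3062/3457 = 11386/(-2228499) + 3062/3457 = 11386*(-1/2228499) + 3062/3457 = -11386/2228499 + 3062/3457 = 6784302536/7703921043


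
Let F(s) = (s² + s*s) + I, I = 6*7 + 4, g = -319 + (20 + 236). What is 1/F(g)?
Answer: 1/7984 ≈ 0.00012525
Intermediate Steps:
g = -63 (g = -319 + 256 = -63)
I = 46 (I = 42 + 4 = 46)
F(s) = 46 + 2*s² (F(s) = (s² + s*s) + 46 = (s² + s²) + 46 = 2*s² + 46 = 46 + 2*s²)
1/F(g) = 1/(46 + 2*(-63)²) = 1/(46 + 2*3969) = 1/(46 + 7938) = 1/7984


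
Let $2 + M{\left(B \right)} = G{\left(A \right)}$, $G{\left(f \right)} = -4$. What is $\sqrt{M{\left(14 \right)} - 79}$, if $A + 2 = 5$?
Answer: $i \sqrt{85} \approx 9.2195 i$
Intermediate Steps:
$A = 3$ ($A = -2 + 5 = 3$)
$M{\left(B \right)} = -6$ ($M{\left(B \right)} = -2 - 4 = -6$)
$\sqrt{M{\left(14 \right)} - 79} = \sqrt{-6 - 79} = \sqrt{-85} = i \sqrt{85}$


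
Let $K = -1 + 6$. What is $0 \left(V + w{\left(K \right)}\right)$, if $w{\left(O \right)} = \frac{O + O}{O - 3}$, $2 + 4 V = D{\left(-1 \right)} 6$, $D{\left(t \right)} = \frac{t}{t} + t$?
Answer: $0$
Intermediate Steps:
$K = 5$
$D{\left(t \right)} = 1 + t$
$V = - \frac{1}{2}$ ($V = - \frac{1}{2} + \frac{\left(1 - 1\right) 6}{4} = - \frac{1}{2} + \frac{0 \cdot 6}{4} = - \frac{1}{2} + \frac{1}{4} \cdot 0 = - \frac{1}{2} + 0 = - \frac{1}{2} \approx -0.5$)
$w{\left(O \right)} = \frac{2 O}{-3 + O}$
$0 \left(V + w{\left(K \right)}\right) = 0 \left(- \frac{1}{2} + 2 \cdot 5 \frac{1}{-3 + 5}\right) = 0 \left(- \frac{1}{2} + 2 \cdot 5 \cdot \frac{1}{2}\right) = 0 \left(- \frac{1}{2} + 5\right) = 0 \cdot \frac{9}{2} = 0$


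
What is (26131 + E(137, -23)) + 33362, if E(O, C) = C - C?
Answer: 59493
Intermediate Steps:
E(O, C) = 0
(26131 + E(137, -23)) + 33362 = (26131 + 0) + 33362 = 26131 + 33362 = 59493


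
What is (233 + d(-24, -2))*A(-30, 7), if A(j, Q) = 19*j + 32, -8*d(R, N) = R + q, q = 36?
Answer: -124547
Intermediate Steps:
d(R, N) = -9/2 - R/8 (d(R, N) = -(R + 36)/8 = -(36 + R)/8 = -9/2 - R/8)
A(j, Q) = 32 + 19*j
(233 + d(-24, -2))*A(-30, 7) = (233 + (-9/2 - ⅛*(-24)))*(32 + 19*(-30)) = (233 + (-9/2 + 3))*(32 - 570) = (233 - 3/2)*(-538) = (463/2)*(-538) = -124547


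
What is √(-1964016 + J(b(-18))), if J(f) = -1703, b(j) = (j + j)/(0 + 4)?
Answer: I*√1965719 ≈ 1402.0*I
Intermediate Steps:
b(j) = j/2 (b(j) = (2*j)/4 = (2*j)*(¼) = j/2)
√(-1964016 + J(b(-18))) = √(-1964016 - 1703) = √(-1965719) = I*√1965719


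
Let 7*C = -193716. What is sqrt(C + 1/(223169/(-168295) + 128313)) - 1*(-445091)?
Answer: 445091 + I*sqrt(632322012845157736901032142)/151159492162 ≈ 4.4509e+5 + 166.35*I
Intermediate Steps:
C = -193716/7 (C = (1/7)*(-193716) = -193716/7 ≈ -27674.)
sqrt(C + 1/(223169/(-168295) + 128313)) - 1*(-445091) = sqrt(-193716/7 + 1/(223169/(-168295) + 128313)) - 1*(-445091) = sqrt(-193716/7 + 1/(223169*(-1/168295) + 128313)) + 445091 = sqrt(-193716/7 + 1/(-223169/168295 + 128313)) + 445091 = sqrt(-193716/7 + 1/(21594213166/168295)) + 445091 = sqrt(-193716/7 + 168295/21594213166) + 445091 = sqrt(-4183144596486791/151159492162) + 445091 = I*sqrt(632322012845157736901032142)/151159492162 + 445091 = 445091 + I*sqrt(632322012845157736901032142)/151159492162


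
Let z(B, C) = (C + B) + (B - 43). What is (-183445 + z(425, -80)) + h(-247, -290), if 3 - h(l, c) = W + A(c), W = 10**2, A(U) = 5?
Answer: -182820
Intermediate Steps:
W = 100
z(B, C) = -43 + C + 2*B (z(B, C) = (B + C) + (-43 + B) = -43 + C + 2*B)
h(l, c) = -102 (h(l, c) = 3 - (100 + 5) = 3 - 1*105 = 3 - 105 = -102)
(-183445 + z(425, -80)) + h(-247, -290) = (-183445 + (-43 - 80 + 2*425)) - 102 = (-183445 + (-43 - 80 + 850)) - 102 = (-183445 + 727) - 102 = -182718 - 102 = -182820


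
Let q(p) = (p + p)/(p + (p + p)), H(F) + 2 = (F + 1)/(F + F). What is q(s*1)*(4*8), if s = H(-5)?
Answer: 64/3 ≈ 21.333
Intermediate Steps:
H(F) = -2 + (1 + F)/(2*F) (H(F) = -2 + (F + 1)/(F + F) = -2 + (1 + F)/((2*F)) = -2 + (1 + F)*(1/(2*F)) = -2 + (1 + F)/(2*F))
s = -8/5 (s = (½)*(1 - 3*(-5))/(-5) = (½)*(-⅕)*(1 + 15) = (½)*(-⅕)*16 = -8/5 ≈ -1.6000)
q(p) = ⅔ (q(p) = (2*p)/(p + 2*p) = (2*p)/((3*p)) = (2*p)*(1/(3*p)) = ⅔)
q(s*1)*(4*8) = 2*(4*8)/3 = (⅔)*32 = 64/3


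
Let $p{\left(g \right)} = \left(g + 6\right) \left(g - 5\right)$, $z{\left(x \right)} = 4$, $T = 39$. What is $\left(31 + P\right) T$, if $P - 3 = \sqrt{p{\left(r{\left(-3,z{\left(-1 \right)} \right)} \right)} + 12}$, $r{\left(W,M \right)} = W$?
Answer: $1326 + 78 i \sqrt{3} \approx 1326.0 + 135.1 i$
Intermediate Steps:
$p{\left(g \right)} = \left(-5 + g\right) \left(6 + g\right)$ ($p{\left(g \right)} = \left(6 + g\right) \left(-5 + g\right) = \left(-5 + g\right) \left(6 + g\right)$)
$P = 3 + 2 i \sqrt{3}$ ($P = 3 + \sqrt{\left(-30 - 3 + \left(-3\right)^{2}\right) + 12} = 3 + \sqrt{\left(-30 - 3 + 9\right) + 12} = 3 + \sqrt{-24 + 12} = 3 + \sqrt{-12} = 3 + 2 i \sqrt{3} \approx 3.0 + 3.4641 i$)
$\left(31 + P\right) T = \left(31 + \left(3 + 2 i \sqrt{3}\right)\right) 39 = \left(34 + 2 i \sqrt{3}\right) 39 = 1326 + 78 i \sqrt{3}$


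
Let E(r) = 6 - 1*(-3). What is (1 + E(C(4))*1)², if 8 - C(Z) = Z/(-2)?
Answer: 100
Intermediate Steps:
C(Z) = 8 + Z/2 (C(Z) = 8 - Z/(-2) = 8 - Z*(-1)/2 = 8 - (-1)*Z/2 = 8 + Z/2)
E(r) = 9 (E(r) = 6 + 3 = 9)
(1 + E(C(4))*1)² = (1 + 9*1)² = (1 + 9)² = 10² = 100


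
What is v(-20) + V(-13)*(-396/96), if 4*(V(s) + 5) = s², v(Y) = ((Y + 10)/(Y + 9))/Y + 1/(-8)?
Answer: -54147/352 ≈ -153.83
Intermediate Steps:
v(Y) = -⅛ + (10 + Y)/(Y*(9 + Y)) (v(Y) = ((10 + Y)/(9 + Y))/Y + 1*(-⅛) = ((10 + Y)/(9 + Y))/Y - ⅛ = (10 + Y)/(Y*(9 + Y)) - ⅛ = -⅛ + (10 + Y)/(Y*(9 + Y)))
V(s) = -5 + s²/4
v(-20) + V(-13)*(-396/96) = (⅛)*(80 - 1*(-20) - 1*(-20)²)/(-20*(9 - 20)) + (-5 + (¼)*(-13)²)*(-396/96) = (⅛)*(-1/20)*(80 + 20 - 1*400)/(-11) + (-5 + (¼)*169)*(-396*1/96) = (⅛)*(-1/20)*(-1/11)*(80 + 20 - 400) + (-5 + 169/4)*(-33/8) = (⅛)*(-1/20)*(-1/11)*(-300) + (149/4)*(-33/8) = -15/88 - 4917/32 = -54147/352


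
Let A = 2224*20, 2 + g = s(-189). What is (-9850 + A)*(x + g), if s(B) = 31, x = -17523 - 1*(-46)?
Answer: -604224240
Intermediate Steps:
x = -17477 (x = -17523 + 46 = -17477)
g = 29 (g = -2 + 31 = 29)
A = 44480
(-9850 + A)*(x + g) = (-9850 + 44480)*(-17477 + 29) = 34630*(-17448) = -604224240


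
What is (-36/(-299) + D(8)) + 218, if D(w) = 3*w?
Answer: 72394/299 ≈ 242.12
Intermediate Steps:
(-36/(-299) + D(8)) + 218 = (-36/(-299) + 3*8) + 218 = (-36*(-1/299) + 24) + 218 = (36/299 + 24) + 218 = 7212/299 + 218 = 72394/299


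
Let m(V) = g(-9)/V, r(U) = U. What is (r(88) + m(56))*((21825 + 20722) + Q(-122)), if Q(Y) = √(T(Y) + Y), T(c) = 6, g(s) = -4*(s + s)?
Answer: 26591875/7 + 1250*I*√29/7 ≈ 3.7988e+6 + 961.64*I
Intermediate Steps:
g(s) = -8*s
Q(Y) = √(6 + Y)
m(V) = 72/V (m(V) = (-8*(-9))/V = 72/V)
(r(88) + m(56))*((21825 + 20722) + Q(-122)) = (88 + 72/56)*((21825 + 20722) + √(6 - 122)) = (88 + 72*(1/56))*(42547 + √(-116)) = (88 + 9/7)*(42547 + 2*I*√29) = 625*(42547 + 2*I*√29)/7 = 26591875/7 + 1250*I*√29/7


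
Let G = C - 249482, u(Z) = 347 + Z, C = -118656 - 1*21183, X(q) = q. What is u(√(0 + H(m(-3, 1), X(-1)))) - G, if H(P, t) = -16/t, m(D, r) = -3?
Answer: 389672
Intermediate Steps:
C = -139839 (C = -118656 - 21183 = -139839)
G = -389321 (G = -139839 - 249482 = -389321)
u(√(0 + H(m(-3, 1), X(-1)))) - G = (347 + √(0 - 16/(-1))) - 1*(-389321) = (347 + √(0 - 16*(-1))) + 389321 = (347 + √(0 + 16)) + 389321 = (347 + √16) + 389321 = (347 + 4) + 389321 = 351 + 389321 = 389672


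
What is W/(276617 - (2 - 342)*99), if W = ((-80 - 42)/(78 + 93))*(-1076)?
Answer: 131272/53057367 ≈ 0.0024742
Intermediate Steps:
W = 131272/171 (W = -122/171*(-1076) = 131272/171 ≈ 767.67)
W/(276617 - (2 - 342)*99) = 131272/(171*(276617 - (2 - 342)*99)) = 131272/(171*(276617 - (-340)*99)) = 131272/(171*(276617 - 1*(-33660))) = 131272/(171*(276617 + 33660)) = (131272/171)/310277 = (131272/171)*(1/310277) = 131272/53057367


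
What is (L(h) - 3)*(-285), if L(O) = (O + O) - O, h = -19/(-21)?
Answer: 4180/7 ≈ 597.14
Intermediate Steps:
h = 19/21 (h = -19*(-1/21) = 19/21 ≈ 0.90476)
L(O) = O (L(O) = 2*O - O = O)
(L(h) - 3)*(-285) = (19/21 - 3)*(-285) = -44/21*(-285) = 4180/7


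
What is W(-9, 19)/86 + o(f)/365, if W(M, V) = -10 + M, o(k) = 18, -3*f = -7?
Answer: -5387/31390 ≈ -0.17162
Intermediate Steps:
f = 7/3 (f = -1/3*(-7) = 7/3 ≈ 2.3333)
W(-9, 19)/86 + o(f)/365 = (-10 - 9)/86 + 18/365 = -19*1/86 + 18*(1/365) = -19/86 + 18/365 = -5387/31390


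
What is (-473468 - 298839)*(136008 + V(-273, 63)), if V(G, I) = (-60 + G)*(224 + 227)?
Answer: 10947451725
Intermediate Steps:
V(G, I) = -27060 + 451*G (V(G, I) = (-60 + G)*451 = -27060 + 451*G)
(-473468 - 298839)*(136008 + V(-273, 63)) = (-473468 - 298839)*(136008 + (-27060 + 451*(-273))) = -772307*(136008 + (-27060 - 123123)) = -772307*(136008 - 150183) = -772307*(-14175) = 10947451725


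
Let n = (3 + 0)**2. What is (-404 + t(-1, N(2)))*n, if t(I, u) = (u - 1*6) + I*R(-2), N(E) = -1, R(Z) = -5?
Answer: -3654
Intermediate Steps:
t(I, u) = -6 + u - 5*I (t(I, u) = (u - 1*6) + I*(-5) = (u - 6) - 5*I = (-6 + u) - 5*I = -6 + u - 5*I)
n = 9 (n = 3**2 = 9)
(-404 + t(-1, N(2)))*n = (-404 + (-6 - 1 - 5*(-1)))*9 = (-404 + (-6 - 1 + 5))*9 = (-404 - 2)*9 = -406*9 = -3654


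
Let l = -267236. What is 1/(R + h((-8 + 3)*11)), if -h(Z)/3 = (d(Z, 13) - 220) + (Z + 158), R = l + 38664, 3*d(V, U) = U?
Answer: -1/228234 ≈ -4.3815e-6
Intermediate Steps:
d(V, U) = U/3
R = -228572 (R = -267236 + 38664 = -228572)
h(Z) = 173 - 3*Z (h(Z) = -3*(((⅓)*13 - 220) + (Z + 158)) = -3*((13/3 - 220) + (158 + Z)) = -3*(-647/3 + (158 + Z)) = -3*(-173/3 + Z) = 173 - 3*Z)
1/(R + h((-8 + 3)*11)) = 1/(-228572 + (173 - 3*(-8 + 3)*11)) = 1/(-228572 + (173 - (-15)*11)) = 1/(-228572 + (173 - 3*(-55))) = 1/(-228572 + (173 + 165)) = 1/(-228572 + 338) = 1/(-228234) = -1/228234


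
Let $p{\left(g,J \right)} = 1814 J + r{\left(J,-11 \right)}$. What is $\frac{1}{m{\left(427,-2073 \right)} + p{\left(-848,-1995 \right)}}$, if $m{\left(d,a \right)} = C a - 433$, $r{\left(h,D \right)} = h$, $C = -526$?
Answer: $- \frac{1}{2530960} \approx -3.9511 \cdot 10^{-7}$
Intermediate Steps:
$p{\left(g,J \right)} = 1815 J$ ($p{\left(g,J \right)} = 1814 J + J = 1815 J$)
$m{\left(d,a \right)} = -433 - 526 a$ ($m{\left(d,a \right)} = - 526 a - 433 = -433 - 526 a$)
$\frac{1}{m{\left(427,-2073 \right)} + p{\left(-848,-1995 \right)}} = \frac{1}{\left(-433 - -1090398\right) + 1815 \left(-1995\right)} = \frac{1}{\left(-433 + 1090398\right) - 3620925} = \frac{1}{1089965 - 3620925} = \frac{1}{-2530960} = - \frac{1}{2530960}$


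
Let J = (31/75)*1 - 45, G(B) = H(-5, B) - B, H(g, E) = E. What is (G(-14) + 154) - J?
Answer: 14894/75 ≈ 198.59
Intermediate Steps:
G(B) = 0 (G(B) = B - B = 0)
J = -3344/75 (J = (31*(1/75))*1 - 45 = (31/75)*1 - 45 = 31/75 - 45 = -3344/75 ≈ -44.587)
(G(-14) + 154) - J = (0 + 154) - 1*(-3344/75) = 154 + 3344/75 = 14894/75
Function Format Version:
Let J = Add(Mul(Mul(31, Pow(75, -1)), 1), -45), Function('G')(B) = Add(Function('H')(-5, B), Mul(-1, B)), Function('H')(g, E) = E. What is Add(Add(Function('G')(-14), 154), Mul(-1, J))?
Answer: Rational(14894, 75) ≈ 198.59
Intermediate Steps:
Function('G')(B) = 0 (Function('G')(B) = Add(B, Mul(-1, B)) = 0)
J = Rational(-3344, 75) (J = Add(Mul(Mul(31, Rational(1, 75)), 1), -45) = Add(Mul(Rational(31, 75), 1), -45) = Add(Rational(31, 75), -45) = Rational(-3344, 75) ≈ -44.587)
Add(Add(Function('G')(-14), 154), Mul(-1, J)) = Add(Add(0, 154), Mul(-1, Rational(-3344, 75))) = Add(154, Rational(3344, 75)) = Rational(14894, 75)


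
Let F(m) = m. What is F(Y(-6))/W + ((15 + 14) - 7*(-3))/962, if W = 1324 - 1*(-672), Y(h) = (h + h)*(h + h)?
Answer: 29791/240019 ≈ 0.12412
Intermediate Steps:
Y(h) = 4*h**2 (Y(h) = (2*h)*(2*h) = 4*h**2)
W = 1996 (W = 1324 + 672 = 1996)
F(Y(-6))/W + ((15 + 14) - 7*(-3))/962 = (4*(-6)**2)/1996 + ((15 + 14) - 7*(-3))/962 = (4*36)*(1/1996) + (29 + 21)*(1/962) = 144*(1/1996) + 50*(1/962) = 36/499 + 25/481 = 29791/240019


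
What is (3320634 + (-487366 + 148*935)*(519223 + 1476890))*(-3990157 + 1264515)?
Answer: 1898715390400043328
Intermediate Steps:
(3320634 + (-487366 + 148*935)*(519223 + 1476890))*(-3990157 + 1264515) = (3320634 + (-487366 + 138380)*1996113)*(-2725642) = (3320634 - 348986*1996113)*(-2725642) = (3320634 - 696615491418)*(-2725642) = -696612170784*(-2725642) = 1898715390400043328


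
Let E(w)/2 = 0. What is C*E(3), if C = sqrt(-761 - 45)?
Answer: 0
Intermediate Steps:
E(w) = 0 (E(w) = 2*0 = 0)
C = I*sqrt(806) (C = sqrt(-806) = I*sqrt(806) ≈ 28.39*I)
C*E(3) = (I*sqrt(806))*0 = 0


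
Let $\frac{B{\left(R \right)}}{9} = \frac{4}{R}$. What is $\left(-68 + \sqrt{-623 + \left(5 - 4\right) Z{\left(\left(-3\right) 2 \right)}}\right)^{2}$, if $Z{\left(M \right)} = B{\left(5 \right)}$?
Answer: $\frac{\left(340 - i \sqrt{15395}\right)^{2}}{25} \approx 4008.2 - 3374.9 i$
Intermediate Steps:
$B{\left(R \right)} = \frac{36}{R}$ ($B{\left(R \right)} = 9 \frac{4}{R} = \frac{36}{R}$)
$Z{\left(M \right)} = \frac{36}{5}$
$\left(-68 + \sqrt{-623 + \left(5 - 4\right) Z{\left(\left(-3\right) 2 \right)}}\right)^{2} = \left(-68 + \sqrt{-623 + \left(5 - 4\right) \frac{36}{5}}\right)^{2} = \left(-68 + \sqrt{-623 + 1 \cdot \frac{36}{5}}\right)^{2} = \left(-68 + \sqrt{-623 + \frac{36}{5}}\right)^{2} = \left(-68 + \sqrt{- \frac{3079}{5}}\right)^{2} = \left(-68 + \frac{i \sqrt{15395}}{5}\right)^{2}$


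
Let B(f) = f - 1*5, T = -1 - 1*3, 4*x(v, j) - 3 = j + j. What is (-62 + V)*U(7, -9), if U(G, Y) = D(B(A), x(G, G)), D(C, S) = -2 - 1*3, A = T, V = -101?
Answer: 815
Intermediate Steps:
x(v, j) = ¾ + j/2 (x(v, j) = ¾ + (j + j)/4 = ¾ + (2*j)/4 = ¾ + j/2)
T = -4 (T = -1 - 3 = -4)
A = -4
B(f) = -5 + f (B(f) = f - 5 = -5 + f)
D(C, S) = -5 (D(C, S) = -2 - 3 = -5)
U(G, Y) = -5
(-62 + V)*U(7, -9) = (-62 - 101)*(-5) = -163*(-5) = 815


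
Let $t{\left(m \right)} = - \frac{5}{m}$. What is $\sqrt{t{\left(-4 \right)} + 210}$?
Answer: $\frac{13 \sqrt{5}}{2} \approx 14.534$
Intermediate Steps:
$\sqrt{t{\left(-4 \right)} + 210} = \sqrt{- \frac{5}{-4} + 210} = \sqrt{\left(-5\right) \left(- \frac{1}{4}\right) + 210} = \sqrt{\frac{5}{4} + 210} = \sqrt{\frac{845}{4}} = \frac{13 \sqrt{5}}{2}$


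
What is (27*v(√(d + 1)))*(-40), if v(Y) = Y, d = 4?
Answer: -1080*√5 ≈ -2415.0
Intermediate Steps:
(27*v(√(d + 1)))*(-40) = (27*√(4 + 1))*(-40) = (27*√5)*(-40) = -1080*√5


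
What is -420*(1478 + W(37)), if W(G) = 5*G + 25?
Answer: -708960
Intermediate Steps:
W(G) = 25 + 5*G
-420*(1478 + W(37)) = -420*(1478 + (25 + 5*37)) = -420*(1478 + (25 + 185)) = -420*(1478 + 210) = -420*1688 = -708960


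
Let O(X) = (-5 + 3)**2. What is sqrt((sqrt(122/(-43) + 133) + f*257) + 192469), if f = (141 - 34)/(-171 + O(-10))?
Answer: sqrt(9916511699192 + 1199227*sqrt(240671))/7181 ≈ 438.54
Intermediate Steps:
O(X) = 4 (O(X) = (-2)**2 = 4)
f = -107/167 (f = (141 - 34)/(-171 + 4) = 107/(-167) = 107*(-1/167) = -107/167 ≈ -0.64072)
sqrt((sqrt(122/(-43) + 133) + f*257) + 192469) = sqrt((sqrt(122/(-43) + 133) - 107/167*257) + 192469) = sqrt((sqrt(122*(-1/43) + 133) - 27499/167) + 192469) = sqrt((sqrt(-122/43 + 133) - 27499/167) + 192469) = sqrt((sqrt(5597/43) - 27499/167) + 192469) = sqrt((sqrt(240671)/43 - 27499/167) + 192469) = sqrt((-27499/167 + sqrt(240671)/43) + 192469) = sqrt(32114824/167 + sqrt(240671)/43)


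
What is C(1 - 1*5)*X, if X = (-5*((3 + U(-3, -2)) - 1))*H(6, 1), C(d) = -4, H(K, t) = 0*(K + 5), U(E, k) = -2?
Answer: 0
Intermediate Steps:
H(K, t) = 0 (H(K, t) = 0*(5 + K) = 0)
X = 0 (X = -5*((3 - 2) - 1)*0 = -5*(1 - 1)*0 = -5*0*0 = 0*0 = 0)
C(1 - 1*5)*X = -4*0 = 0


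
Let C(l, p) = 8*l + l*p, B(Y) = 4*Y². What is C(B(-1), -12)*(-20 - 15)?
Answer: 560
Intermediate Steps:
C(B(-1), -12)*(-20 - 15) = ((4*(-1)²)*(8 - 12))*(-20 - 15) = ((4*1)*(-4))*(-35) = (4*(-4))*(-35) = -16*(-35) = 560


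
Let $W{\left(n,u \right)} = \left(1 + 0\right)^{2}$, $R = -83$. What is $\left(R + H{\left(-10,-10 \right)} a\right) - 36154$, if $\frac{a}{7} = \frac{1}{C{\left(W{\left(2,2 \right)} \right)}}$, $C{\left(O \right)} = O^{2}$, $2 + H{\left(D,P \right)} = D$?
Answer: $-36321$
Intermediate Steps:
$H{\left(D,P \right)} = -2 + D$
$W{\left(n,u \right)} = 1$ ($W{\left(n,u \right)} = 1^{2} = 1$)
$a = 7$ ($a = \frac{7}{1^{2}} = \frac{7}{1} = 7 \cdot 1 = 7$)
$\left(R + H{\left(-10,-10 \right)} a\right) - 36154 = \left(-83 + \left(-2 - 10\right) 7\right) - 36154 = \left(-83 - 84\right) - 36154 = -167 - 36154 = -36321$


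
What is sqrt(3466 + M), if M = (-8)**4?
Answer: sqrt(7562) ≈ 86.960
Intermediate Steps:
M = 4096
sqrt(3466 + M) = sqrt(3466 + 4096) = sqrt(7562)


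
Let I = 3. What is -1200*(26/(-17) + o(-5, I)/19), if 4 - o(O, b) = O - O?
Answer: 511200/323 ≈ 1582.7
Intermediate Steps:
o(O, b) = 4 (o(O, b) = 4 - (O - O) = 4 - 1*0 = 4 + 0 = 4)
-1200*(26/(-17) + o(-5, I)/19) = -1200*(26/(-17) + 4/19) = -1200*(26*(-1/17) + 4*(1/19)) = -1200*(-26/17 + 4/19) = -1200*(-426/323) = 511200/323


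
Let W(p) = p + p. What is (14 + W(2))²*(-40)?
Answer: -12960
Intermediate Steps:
W(p) = 2*p
(14 + W(2))²*(-40) = (14 + 2*2)²*(-40) = (14 + 4)²*(-40) = 18²*(-40) = 324*(-40) = -12960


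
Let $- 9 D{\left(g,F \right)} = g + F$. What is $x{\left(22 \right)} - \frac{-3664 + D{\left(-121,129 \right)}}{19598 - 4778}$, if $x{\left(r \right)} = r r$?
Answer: $\frac{849854}{1755} \approx 484.25$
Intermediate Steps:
$D{\left(g,F \right)} = - \frac{F}{9} - \frac{g}{9}$ ($D{\left(g,F \right)} = - \frac{g + F}{9} = - \frac{F + g}{9} = - \frac{F}{9} - \frac{g}{9}$)
$x{\left(r \right)} = r^{2}$
$x{\left(22 \right)} - \frac{-3664 + D{\left(-121,129 \right)}}{19598 - 4778} = 22^{2} - \frac{-3664 - \frac{8}{9}}{19598 - 4778} = 484 - \frac{-3664 + \left(- \frac{43}{3} + \frac{121}{9}\right)}{14820} = 484 - \left(-3664 - \frac{8}{9}\right) \frac{1}{14820} = 484 - \left(- \frac{32984}{9}\right) \frac{1}{14820} = 484 - - \frac{434}{1755} = 484 + \frac{434}{1755} = \frac{849854}{1755}$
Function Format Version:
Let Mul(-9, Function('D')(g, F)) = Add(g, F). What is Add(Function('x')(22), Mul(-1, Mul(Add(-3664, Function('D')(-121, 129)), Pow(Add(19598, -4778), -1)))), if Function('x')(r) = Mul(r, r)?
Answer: Rational(849854, 1755) ≈ 484.25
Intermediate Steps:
Function('D')(g, F) = Add(Mul(Rational(-1, 9), F), Mul(Rational(-1, 9), g)) (Function('D')(g, F) = Mul(Rational(-1, 9), Add(g, F)) = Mul(Rational(-1, 9), Add(F, g)) = Add(Mul(Rational(-1, 9), F), Mul(Rational(-1, 9), g)))
Function('x')(r) = Pow(r, 2)
Add(Function('x')(22), Mul(-1, Mul(Add(-3664, Function('D')(-121, 129)), Pow(Add(19598, -4778), -1)))) = Add(Pow(22, 2), Mul(-1, Mul(Add(-3664, Add(Mul(Rational(-1, 9), 129), Mul(Rational(-1, 9), -121))), Pow(Add(19598, -4778), -1)))) = Add(484, Mul(-1, Mul(Add(-3664, Add(Rational(-43, 3), Rational(121, 9))), Pow(14820, -1)))) = Add(484, Mul(-1, Mul(Add(-3664, Rational(-8, 9)), Rational(1, 14820)))) = Add(484, Mul(-1, Mul(Rational(-32984, 9), Rational(1, 14820)))) = Add(484, Mul(-1, Rational(-434, 1755))) = Add(484, Rational(434, 1755)) = Rational(849854, 1755)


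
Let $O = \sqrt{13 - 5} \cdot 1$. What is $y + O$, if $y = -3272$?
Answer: $-3272 + 2 \sqrt{2} \approx -3269.2$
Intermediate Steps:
$O = 2 \sqrt{2}$ ($O = \sqrt{8} \cdot 1 = 2 \sqrt{2} \cdot 1 = 2 \sqrt{2} \approx 2.8284$)
$y + O = -3272 + 2 \sqrt{2}$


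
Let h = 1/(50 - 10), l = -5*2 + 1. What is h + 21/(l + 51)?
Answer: 21/40 ≈ 0.52500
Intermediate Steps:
l = -9 (l = -10 + 1 = -9)
h = 1/40 ≈ 0.025000
h + 21/(l + 51) = 1/40 + 21/(-9 + 51) = 1/40 + 21/42 = 1/40 + (1/42)*21 = 1/40 + 1/2 = 21/40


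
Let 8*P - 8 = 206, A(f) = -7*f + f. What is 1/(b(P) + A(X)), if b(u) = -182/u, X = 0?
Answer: -107/728 ≈ -0.14698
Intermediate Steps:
A(f) = -6*f
P = 107/4 (P = 1 + (⅛)*206 = 1 + 103/4 = 107/4 ≈ 26.750)
1/(b(P) + A(X)) = 1/(-182/107/4 - 6*0) = 1/(-182*4/107 + 0) = 1/(-728/107 + 0) = 1/(-728/107) = -107/728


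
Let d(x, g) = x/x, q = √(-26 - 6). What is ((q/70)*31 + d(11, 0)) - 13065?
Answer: -13064 + 62*I*√2/35 ≈ -13064.0 + 2.5052*I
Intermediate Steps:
q = 4*I*√2 (q = √(-32) = 4*I*√2 ≈ 5.6569*I)
d(x, g) = 1
((q/70)*31 + d(11, 0)) - 13065 = (((4*I*√2)/70)*31 + 1) - 13065 = (((4*I*√2)*(1/70))*31 + 1) - 13065 = ((2*I*√2/35)*31 + 1) - 13065 = (62*I*√2/35 + 1) - 13065 = (1 + 62*I*√2/35) - 13065 = -13064 + 62*I*√2/35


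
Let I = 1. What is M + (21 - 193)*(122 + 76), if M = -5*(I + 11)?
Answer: -34116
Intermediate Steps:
M = -60 (M = -5*(1 + 11) = -5*12 = -60)
M + (21 - 193)*(122 + 76) = -60 + (21 - 193)*(122 + 76) = -60 - 172*198 = -60 - 34056 = -34116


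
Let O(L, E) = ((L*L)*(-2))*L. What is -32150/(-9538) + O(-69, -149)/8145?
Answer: 362694413/4315945 ≈ 84.036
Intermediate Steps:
O(L, E) = -2*L³ (O(L, E) = (L²*(-2))*L = (-2*L²)*L = -2*L³)
-32150/(-9538) + O(-69, -149)/8145 = -32150/(-9538) - 2*(-69)³/8145 = -32150*(-1/9538) - 2*(-328509)*(1/8145) = 16075/4769 + 657018*(1/8145) = 16075/4769 + 73002/905 = 362694413/4315945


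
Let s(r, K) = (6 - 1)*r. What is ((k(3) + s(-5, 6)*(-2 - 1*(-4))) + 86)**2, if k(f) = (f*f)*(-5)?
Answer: 81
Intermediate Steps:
k(f) = -5*f**2 (k(f) = f**2*(-5) = -5*f**2)
s(r, K) = 5*r
((k(3) + s(-5, 6)*(-2 - 1*(-4))) + 86)**2 = ((-5*3**2 + (5*(-5))*(-2 - 1*(-4))) + 86)**2 = ((-5*9 - 25*(-2 + 4)) + 86)**2 = ((-45 - 25*2) + 86)**2 = ((-45 - 50) + 86)**2 = (-95 + 86)**2 = (-9)**2 = 81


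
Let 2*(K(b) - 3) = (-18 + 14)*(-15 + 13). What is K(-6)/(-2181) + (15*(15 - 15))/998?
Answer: -7/2181 ≈ -0.0032095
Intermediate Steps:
K(b) = 7 (K(b) = 3 + ((-18 + 14)*(-15 + 13))/2 = 3 + (-4*(-2))/2 = 3 + (½)*8 = 3 + 4 = 7)
K(-6)/(-2181) + (15*(15 - 15))/998 = 7/(-2181) + (15*(15 - 15))/998 = 7*(-1/2181) + (15*0)*(1/998) = -7/2181 + 0*(1/998) = -7/2181 + 0 = -7/2181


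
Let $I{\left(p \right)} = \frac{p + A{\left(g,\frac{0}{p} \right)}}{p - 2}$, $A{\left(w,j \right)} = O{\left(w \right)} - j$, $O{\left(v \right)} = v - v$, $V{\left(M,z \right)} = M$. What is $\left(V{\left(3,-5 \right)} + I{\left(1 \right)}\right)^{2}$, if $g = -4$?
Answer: $4$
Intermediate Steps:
$O{\left(v \right)} = 0$
$A{\left(w,j \right)} = - j$ ($A{\left(w,j \right)} = 0 - j = - j$)
$I{\left(p \right)} = \frac{p}{-2 + p}$ ($I{\left(p \right)} = \frac{p - \frac{0}{p}}{p - 2} = \frac{p - 0}{-2 + p} = \frac{p + 0}{-2 + p} = \frac{p}{-2 + p}$)
$\left(V{\left(3,-5 \right)} + I{\left(1 \right)}\right)^{2} = \left(3 + 1 \frac{1}{-2 + 1}\right)^{2} = \left(3 + 1 \frac{1}{-1}\right)^{2} = \left(3 + 1 \left(-1\right)\right)^{2} = \left(3 - 1\right)^{2} = 2^{2} = 4$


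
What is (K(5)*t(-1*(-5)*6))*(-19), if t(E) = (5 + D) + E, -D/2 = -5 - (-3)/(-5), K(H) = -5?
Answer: 4389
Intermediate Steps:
D = 56/5 (D = -2*(-5 - (-3)/(-5)) = -2*(-5 - (-3)*(-1)/5) = -2*(-5 - 1*⅗) = -2*(-5 - ⅗) = -2*(-28/5) = 56/5 ≈ 11.200)
t(E) = 81/5 + E (t(E) = (5 + 56/5) + E = 81/5 + E)
(K(5)*t(-1*(-5)*6))*(-19) = -5*(81/5 - 1*(-5)*6)*(-19) = -5*(81/5 + 5*6)*(-19) = -5*(81/5 + 30)*(-19) = -5*231/5*(-19) = -231*(-19) = 4389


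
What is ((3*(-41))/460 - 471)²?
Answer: 46994869089/211600 ≈ 2.2209e+5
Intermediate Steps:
((3*(-41))/460 - 471)² = (-123*1/460 - 471)² = (-123/460 - 471)² = (-216783/460)² = 46994869089/211600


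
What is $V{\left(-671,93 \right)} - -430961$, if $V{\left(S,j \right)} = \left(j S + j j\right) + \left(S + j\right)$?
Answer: $376629$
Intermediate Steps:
$V{\left(S,j \right)} = S + j + j^{2} + S j$ ($V{\left(S,j \right)} = \left(S j + j^{2}\right) + \left(S + j\right) = \left(j^{2} + S j\right) + \left(S + j\right) = S + j + j^{2} + S j$)
$V{\left(-671,93 \right)} - -430961 = \left(-671 + 93 + 93^{2} - 62403\right) - -430961 = \left(-671 + 93 + 8649 - 62403\right) + 430961 = -54332 + 430961 = 376629$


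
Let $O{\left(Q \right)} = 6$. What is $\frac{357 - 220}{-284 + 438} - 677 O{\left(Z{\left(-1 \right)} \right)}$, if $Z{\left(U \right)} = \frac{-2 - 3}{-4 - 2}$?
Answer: $- \frac{625411}{154} \approx -4061.1$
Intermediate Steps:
$Z{\left(U \right)} = \frac{5}{6}$ ($Z{\left(U \right)} = - \frac{5}{-6} = \left(-5\right) \left(- \frac{1}{6}\right) = \frac{5}{6}$)
$\frac{357 - 220}{-284 + 438} - 677 O{\left(Z{\left(-1 \right)} \right)} = \frac{357 - 220}{-284 + 438} - 4062 = \frac{137}{154} - 4062 = - \frac{625411}{154}$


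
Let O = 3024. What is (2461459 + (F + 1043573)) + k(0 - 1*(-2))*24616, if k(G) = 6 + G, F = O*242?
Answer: 4433768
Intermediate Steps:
F = 731808 (F = 3024*242 = 731808)
(2461459 + (F + 1043573)) + k(0 - 1*(-2))*24616 = (2461459 + (731808 + 1043573)) + (6 + (0 - 1*(-2)))*24616 = (2461459 + 1775381) + (6 + (0 + 2))*24616 = 4236840 + (6 + 2)*24616 = 4236840 + 8*24616 = 4236840 + 196928 = 4433768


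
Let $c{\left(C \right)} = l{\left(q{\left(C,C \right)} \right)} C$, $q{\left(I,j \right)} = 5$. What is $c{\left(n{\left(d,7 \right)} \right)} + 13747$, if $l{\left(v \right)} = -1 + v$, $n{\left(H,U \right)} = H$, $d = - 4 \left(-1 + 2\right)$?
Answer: $13731$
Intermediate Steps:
$d = -4$ ($d = \left(-4\right) 1 = -4$)
$c{\left(C \right)} = 4 C$ ($c{\left(C \right)} = \left(-1 + 5\right) C = 4 C$)
$c{\left(n{\left(d,7 \right)} \right)} + 13747 = 4 \left(-4\right) + 13747 = -16 + 13747 = 13731$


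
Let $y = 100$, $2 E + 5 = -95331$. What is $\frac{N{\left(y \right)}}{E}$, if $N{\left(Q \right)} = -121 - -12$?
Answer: $\frac{109}{47668} \approx 0.0022867$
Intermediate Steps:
$E = -47668$ ($E = - \frac{5}{2} + \frac{1}{2} \left(-95331\right) = - \frac{5}{2} - \frac{95331}{2} = -47668$)
$N{\left(Q \right)} = -109$ ($N{\left(Q \right)} = -121 + 12 = -109$)
$\frac{N{\left(y \right)}}{E} = - \frac{109}{-47668} = \left(-109\right) \left(- \frac{1}{47668}\right) = \frac{109}{47668}$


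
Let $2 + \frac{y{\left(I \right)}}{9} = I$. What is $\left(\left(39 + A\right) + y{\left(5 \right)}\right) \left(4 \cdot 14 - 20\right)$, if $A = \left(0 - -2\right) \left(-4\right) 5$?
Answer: $936$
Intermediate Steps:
$A = -40$ ($A = \left(0 + 2\right) \left(-4\right) 5 = 2 \left(-4\right) 5 = \left(-8\right) 5 = -40$)
$y{\left(I \right)} = -18 + 9 I$
$\left(\left(39 + A\right) + y{\left(5 \right)}\right) \left(4 \cdot 14 - 20\right) = \left(\left(39 - 40\right) + \left(-18 + 9 \cdot 5\right)\right) \left(4 \cdot 14 - 20\right) = \left(-1 + \left(-18 + 45\right)\right) \left(56 - 20\right) = \left(-1 + 27\right) 36 = 26 \cdot 36 = 936$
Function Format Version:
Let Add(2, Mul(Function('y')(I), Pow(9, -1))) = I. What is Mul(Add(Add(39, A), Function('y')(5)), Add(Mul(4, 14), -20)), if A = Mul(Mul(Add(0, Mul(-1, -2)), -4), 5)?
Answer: 936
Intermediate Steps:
A = -40 (A = Mul(Mul(Add(0, 2), -4), 5) = Mul(Mul(2, -4), 5) = Mul(-8, 5) = -40)
Function('y')(I) = Add(-18, Mul(9, I))
Mul(Add(Add(39, A), Function('y')(5)), Add(Mul(4, 14), -20)) = Mul(Add(Add(39, -40), Add(-18, Mul(9, 5))), Add(Mul(4, 14), -20)) = Mul(Add(-1, Add(-18, 45)), Add(56, -20)) = Mul(Add(-1, 27), 36) = Mul(26, 36) = 936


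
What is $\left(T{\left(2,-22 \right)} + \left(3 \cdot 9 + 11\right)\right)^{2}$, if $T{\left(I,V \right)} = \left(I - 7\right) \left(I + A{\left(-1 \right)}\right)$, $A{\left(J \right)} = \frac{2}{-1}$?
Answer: $1444$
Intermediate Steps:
$A{\left(J \right)} = -2$ ($A{\left(J \right)} = 2 \left(-1\right) = -2$)
$T{\left(I,V \right)} = \left(-7 + I\right) \left(-2 + I\right)$ ($T{\left(I,V \right)} = \left(I - 7\right) \left(I - 2\right) = \left(-7 + I\right) \left(-2 + I\right)$)
$\left(T{\left(2,-22 \right)} + \left(3 \cdot 9 + 11\right)\right)^{2} = \left(\left(14 + 2^{2} - 18\right) + \left(3 \cdot 9 + 11\right)\right)^{2} = \left(\left(14 + 4 - 18\right) + \left(27 + 11\right)\right)^{2} = \left(0 + 38\right)^{2} = 38^{2} = 1444$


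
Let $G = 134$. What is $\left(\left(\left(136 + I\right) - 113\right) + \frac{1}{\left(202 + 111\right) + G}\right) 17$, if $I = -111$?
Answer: $- \frac{668695}{447} \approx -1496.0$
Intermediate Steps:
$\left(\left(\left(136 + I\right) - 113\right) + \frac{1}{\left(202 + 111\right) + G}\right) 17 = \left(\left(\left(136 - 111\right) - 113\right) + \frac{1}{\left(202 + 111\right) + 134}\right) 17 = \left(\left(25 - 113\right) + \frac{1}{313 + 134}\right) 17 = \left(-88 + \frac{1}{447}\right) 17 = \left(- \frac{39335}{447}\right) 17 = - \frac{668695}{447}$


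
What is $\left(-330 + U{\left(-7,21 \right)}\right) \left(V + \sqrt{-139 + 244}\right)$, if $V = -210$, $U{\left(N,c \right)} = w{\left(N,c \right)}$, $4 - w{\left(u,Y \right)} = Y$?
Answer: $72870 - 347 \sqrt{105} \approx 69314.0$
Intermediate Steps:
$w{\left(u,Y \right)} = 4 - Y$
$U{\left(N,c \right)} = 4 - c$
$\left(-330 + U{\left(-7,21 \right)}\right) \left(V + \sqrt{-139 + 244}\right) = \left(-330 + \left(4 - 21\right)\right) \left(-210 + \sqrt{-139 + 244}\right) = \left(-330 + \left(4 - 21\right)\right) \left(-210 + \sqrt{105}\right) = \left(-330 - 17\right) \left(-210 + \sqrt{105}\right) = - 347 \left(-210 + \sqrt{105}\right) = 72870 - 347 \sqrt{105}$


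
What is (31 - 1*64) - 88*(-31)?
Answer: 2695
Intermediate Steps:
(31 - 1*64) - 88*(-31) = (31 - 64) + 2728 = -33 + 2728 = 2695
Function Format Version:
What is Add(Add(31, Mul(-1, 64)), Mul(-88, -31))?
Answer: 2695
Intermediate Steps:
Add(Add(31, Mul(-1, 64)), Mul(-88, -31)) = Add(Add(31, -64), 2728) = Add(-33, 2728) = 2695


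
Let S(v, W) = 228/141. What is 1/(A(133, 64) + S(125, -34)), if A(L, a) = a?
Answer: 47/3084 ≈ 0.015240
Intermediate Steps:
S(v, W) = 76/47 (S(v, W) = 228*(1/141) = 76/47)
1/(A(133, 64) + S(125, -34)) = 1/(64 + 76/47) = 1/(3084/47) = 47/3084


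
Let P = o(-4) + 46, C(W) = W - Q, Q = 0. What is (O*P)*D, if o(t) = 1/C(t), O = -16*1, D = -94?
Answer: 68808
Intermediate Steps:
C(W) = W (C(W) = W - 1*0 = W + 0 = W)
O = -16
o(t) = 1/t
P = 183/4 (P = 1/(-4) + 46 = -¼ + 46 = 183/4 ≈ 45.750)
(O*P)*D = -16*183/4*(-94) = -732*(-94) = 68808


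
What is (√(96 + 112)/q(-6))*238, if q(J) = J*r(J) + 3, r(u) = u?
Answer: 952*√13/39 ≈ 88.012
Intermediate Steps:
q(J) = 3 + J² (q(J) = J*J + 3 = J² + 3 = 3 + J²)
(√(96 + 112)/q(-6))*238 = (√(96 + 112)/(3 + (-6)²))*238 = (√208/(3 + 36))*238 = ((4*√13)/39)*238 = ((4*√13)*(1/39))*238 = (4*√13/39)*238 = 952*√13/39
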